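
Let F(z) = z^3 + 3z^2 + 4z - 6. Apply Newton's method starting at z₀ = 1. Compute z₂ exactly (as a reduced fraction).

20563/24661

F'(z) = 3z^2 + 6z + 4.
F(1) = 2, F'(1) = 13, so z₁ = 1 - 2/13 = 11/13.
F(11/13) = 304/2197, F'(11/13) = 1897/169, so z₂ = (11/13) - (304/2197)/(1897/169) = 20563/24661.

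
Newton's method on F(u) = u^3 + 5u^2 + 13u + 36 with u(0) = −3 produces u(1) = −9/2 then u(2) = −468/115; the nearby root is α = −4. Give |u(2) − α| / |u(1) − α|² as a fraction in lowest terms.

u(1) − α = −9/2 − (−4) = −9/2 + 4 = −1/2, so |u(1) − α| = 1/2.
u(2) − α = −468/115 − (−4) = −468/115 + 4 = −8/115, so |u(2) − α| = 8/115.
|u(1) − α|² = 1/4.
Ratio = (8/115) / (1/4) = 32/115.

32/115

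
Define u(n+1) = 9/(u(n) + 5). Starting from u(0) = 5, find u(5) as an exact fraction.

u(1) = 9/(5 + 5) = 9/10.
u(2) = 9/(9/10 + 5) = 90/59.
u(3) = 9/(90/59 + 5) = 531/385.
u(4) = 9/(531/385 + 5) = 3465/2456.
u(5) = 9/(3465/2456 + 5) = 22104/15745.

22104/15745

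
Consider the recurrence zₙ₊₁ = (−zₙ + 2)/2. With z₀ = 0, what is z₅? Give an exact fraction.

z₁ = (−0 + 2)/2 = 1.
z₂ = (−1 + 2)/2 = 1/2.
z₃ = (−(1/2) + 2)/2 = 3/4.
z₄ = (−(3/4) + 2)/2 = 5/8.
z₅ = (−(5/8) + 2)/2 = 11/16.

11/16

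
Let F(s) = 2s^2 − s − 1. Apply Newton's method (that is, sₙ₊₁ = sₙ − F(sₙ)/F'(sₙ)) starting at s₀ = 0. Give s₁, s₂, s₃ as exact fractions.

s₁ = −1, s₂ = −3/5, s₃ = −43/85

F'(s) = 4s − 1.
F(0) = −1, F'(0) = −1, so s₁ = 0 − (−1)/(−1) = −1.
F(−1) = 2, F'(−1) = −5, so s₂ = (−1) − 2/(−5) = −3/5.
F(−3/5) = 8/25, F'(−3/5) = −17/5, so s₃ = (−3/5) − (8/25)/(−17/5) = −43/85.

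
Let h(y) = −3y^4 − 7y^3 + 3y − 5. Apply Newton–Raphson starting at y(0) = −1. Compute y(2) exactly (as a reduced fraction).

h'(y) = −12y^3 − 21y^2 + 3.
h(−1) = −4, h'(−1) = −6, so y(1) = (−1) − (−4)/(−6) = −5/3.
h(−5/3) = −20/27, h'(−5/3) = 2/9, so y(2) = (−5/3) − (−20/27)/(2/9) = 5/3.

5/3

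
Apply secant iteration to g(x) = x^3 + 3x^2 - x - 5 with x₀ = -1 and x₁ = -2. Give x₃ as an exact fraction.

-25/17

g(-1) = -2, g(-2) = 1. x₂ = (-2) - 1·((-2) - (-1))/(1 - (-2)) = -5/3.
g(-2) = 1, g(-5/3) = 10/27. x₃ = (-5/3) - (10/27)·((-5/3) - (-2))/((10/27) - 1) = -25/17.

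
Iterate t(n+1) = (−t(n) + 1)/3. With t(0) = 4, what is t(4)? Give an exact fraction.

t(1) = (−4 + 1)/3 = −1.
t(2) = (−(−1) + 1)/3 = 2/3.
t(3) = (−(2/3) + 1)/3 = 1/9.
t(4) = (−(1/9) + 1)/3 = 8/27.

8/27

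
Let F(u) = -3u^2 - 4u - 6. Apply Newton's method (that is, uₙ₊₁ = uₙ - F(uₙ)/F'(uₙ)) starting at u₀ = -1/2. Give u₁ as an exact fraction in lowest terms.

-21/4

F'(u) = -6u - 4.
F(-1/2) = -19/4, F'(-1/2) = -1, so u₁ = (-1/2) - (-19/4)/(-1) = -21/4.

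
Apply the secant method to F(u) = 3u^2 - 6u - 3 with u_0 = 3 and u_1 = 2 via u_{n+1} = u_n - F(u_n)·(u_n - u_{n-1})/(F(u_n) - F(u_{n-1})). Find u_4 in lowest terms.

70/29

F(3) = 6, F(2) = -3. u_2 = 2 - (-3)·(2 - 3)/((-3) - 6) = 7/3.
F(2) = -3, F(7/3) = -2/3. u_3 = (7/3) - (-2/3)·((7/3) - 2)/((-2/3) - (-3)) = 17/7.
F(7/3) = -2/3, F(17/7) = 6/49. u_4 = (17/7) - (6/49)·((17/7) - (7/3))/((6/49) - (-2/3)) = 70/29.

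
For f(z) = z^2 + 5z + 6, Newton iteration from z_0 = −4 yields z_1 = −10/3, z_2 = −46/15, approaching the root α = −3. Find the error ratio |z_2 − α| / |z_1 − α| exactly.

1/5

z_1 − α = −10/3 − (−3) = −10/3 + 3 = −1/3, so |z_1 − α| = 1/3.
z_2 − α = −46/15 − (−3) = −46/15 + 3 = −1/15, so |z_2 − α| = 1/15.
Ratio = (1/15) / (1/3) = 1/5.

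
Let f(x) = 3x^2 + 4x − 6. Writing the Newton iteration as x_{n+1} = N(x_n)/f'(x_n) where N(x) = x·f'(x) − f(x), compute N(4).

f'(x) = 6x + 4.
N(x) = x·f'(x) − f(x) = x·(6x + 4) − (3x^2 + 4x − 6) = 3x^2 + 6.
N(4) = 54.

54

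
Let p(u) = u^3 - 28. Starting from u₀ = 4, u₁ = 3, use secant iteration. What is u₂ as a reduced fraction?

p(4) = 36, p(3) = -1. u₂ = 3 - (-1)·(3 - 4)/((-1) - 36) = 112/37.

112/37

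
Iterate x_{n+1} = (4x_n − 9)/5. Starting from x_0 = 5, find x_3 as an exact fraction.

−229/125

x_1 = (4·5 − 9)/5 = 11/5.
x_2 = (4·(11/5) − 9)/5 = −1/25.
x_3 = (4·(−1/25) − 9)/5 = −229/125.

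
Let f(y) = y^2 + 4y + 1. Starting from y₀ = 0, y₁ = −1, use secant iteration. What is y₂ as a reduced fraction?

f(0) = 1, f(−1) = −2. y₂ = (−1) − (−2)·((−1) − 0)/((−2) − 1) = −1/3.

−1/3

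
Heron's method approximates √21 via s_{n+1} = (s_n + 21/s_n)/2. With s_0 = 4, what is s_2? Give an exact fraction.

s_1 = (4 + 21/4)/2 = 37/8.
s_2 = (37/8 + 21/(37/8))/2 = 2713/592.

2713/592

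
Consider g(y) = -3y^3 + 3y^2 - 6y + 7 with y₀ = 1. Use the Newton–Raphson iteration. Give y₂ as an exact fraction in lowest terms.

g'(y) = -9y^2 + 6y - 6.
g(1) = 1, g'(1) = -9, so y₁ = 1 - 1/(-9) = 10/9.
g(10/9) = -19/243, g'(10/9) = -94/9, so y₂ = (10/9) - (-19/243)/(-94/9) = 2801/2538.

2801/2538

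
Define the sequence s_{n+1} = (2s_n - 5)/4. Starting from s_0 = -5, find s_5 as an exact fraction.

-165/64

s_1 = (2·(-5) - 5)/4 = -15/4.
s_2 = (2·(-15/4) - 5)/4 = -25/8.
s_3 = (2·(-25/8) - 5)/4 = -45/16.
s_4 = (2·(-45/16) - 5)/4 = -85/32.
s_5 = (2·(-85/32) - 5)/4 = -165/64.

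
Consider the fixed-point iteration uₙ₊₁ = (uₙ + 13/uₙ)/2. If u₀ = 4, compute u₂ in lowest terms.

u₁ = (4 + 13/4)/2 = 29/8.
u₂ = (29/8 + 13/(29/8))/2 = 1673/464.

1673/464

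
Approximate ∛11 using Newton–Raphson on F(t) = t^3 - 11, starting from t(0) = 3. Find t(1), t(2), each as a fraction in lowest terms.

F'(t) = 3t^2.
F(3) = 16, F'(3) = 27, so t(1) = 3 - 16/27 = 65/27.
F(65/27) = 58112/19683, F'(65/27) = 4225/243, so t(2) = (65/27) - (58112/19683)/(4225/243) = 765763/342225.

t(1) = 65/27, t(2) = 765763/342225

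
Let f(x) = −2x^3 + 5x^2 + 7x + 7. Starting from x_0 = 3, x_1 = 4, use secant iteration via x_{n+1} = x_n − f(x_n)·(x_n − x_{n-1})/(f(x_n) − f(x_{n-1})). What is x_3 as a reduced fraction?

f(3) = 19, f(4) = −13. x_2 = 4 − (−13)·(4 − 3)/((−13) − 19) = 115/32.
f(4) = −13, f(115/32) = 63973/16384. x_3 = (115/32) − (63973/16384)·((115/32) − 4)/((63973/16384) − (−13)) = 78564/21305.

78564/21305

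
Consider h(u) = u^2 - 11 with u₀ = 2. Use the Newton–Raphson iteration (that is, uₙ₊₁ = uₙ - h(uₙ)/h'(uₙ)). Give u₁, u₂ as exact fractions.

u₁ = 15/4, u₂ = 401/120

h'(u) = 2u.
h(2) = -7, h'(2) = 4, so u₁ = 2 - (-7)/4 = 15/4.
h(15/4) = 49/16, h'(15/4) = 15/2, so u₂ = (15/4) - (49/16)/(15/2) = 401/120.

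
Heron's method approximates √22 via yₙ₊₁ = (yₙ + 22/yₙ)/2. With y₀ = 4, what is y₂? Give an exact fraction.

713/152

y₁ = (4 + 22/4)/2 = 19/4.
y₂ = (19/4 + 22/(19/4))/2 = 713/152.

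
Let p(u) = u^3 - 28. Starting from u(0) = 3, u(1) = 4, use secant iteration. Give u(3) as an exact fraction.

p(3) = -1, p(4) = 36. u(2) = 4 - 36·(4 - 3)/(36 - (-1)) = 112/37.
p(4) = 36, p(112/37) = -13356/50653. u(3) = (112/37) - (-13356/50653)·((112/37) - 4)/((-13356/50653) - 36) = 12901/4252.

12901/4252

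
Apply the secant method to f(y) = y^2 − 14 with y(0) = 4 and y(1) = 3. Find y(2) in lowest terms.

f(4) = 2, f(3) = −5. y(2) = 3 − (−5)·(3 − 4)/((−5) − 2) = 26/7.

26/7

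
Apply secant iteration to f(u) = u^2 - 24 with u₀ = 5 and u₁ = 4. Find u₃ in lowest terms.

f(5) = 1, f(4) = -8. u₂ = 4 - (-8)·(4 - 5)/((-8) - 1) = 44/9.
f(4) = -8, f(44/9) = -8/81. u₃ = (44/9) - (-8/81)·((44/9) - 4)/((-8/81) - (-8)) = 49/10.

49/10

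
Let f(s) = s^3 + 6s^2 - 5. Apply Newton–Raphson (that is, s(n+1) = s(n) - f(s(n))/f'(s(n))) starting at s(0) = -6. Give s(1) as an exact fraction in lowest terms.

f'(s) = 3s^2 + 12s.
f(-6) = -5, f'(-6) = 36, so s(1) = (-6) - (-5)/36 = -211/36.

-211/36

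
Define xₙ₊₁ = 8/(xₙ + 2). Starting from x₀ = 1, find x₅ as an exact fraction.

x₁ = 8/(1 + 2) = 8/3.
x₂ = 8/(8/3 + 2) = 12/7.
x₃ = 8/(12/7 + 2) = 28/13.
x₄ = 8/(28/13 + 2) = 52/27.
x₅ = 8/(52/27 + 2) = 108/53.

108/53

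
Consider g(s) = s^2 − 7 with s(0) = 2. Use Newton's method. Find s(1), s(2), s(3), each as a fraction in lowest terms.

s(1) = 11/4, s(2) = 233/88, s(3) = 108497/41008

g'(s) = 2s.
g(2) = −3, g'(2) = 4, so s(1) = 2 − (−3)/4 = 11/4.
g(11/4) = 9/16, g'(11/4) = 11/2, so s(2) = (11/4) − (9/16)/(11/2) = 233/88.
g(233/88) = 81/7744, g'(233/88) = 233/44, so s(3) = (233/88) − (81/7744)/(233/44) = 108497/41008.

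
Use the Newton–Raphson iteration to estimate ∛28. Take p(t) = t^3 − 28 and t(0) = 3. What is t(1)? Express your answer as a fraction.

82/27

p'(t) = 3t^2.
p(3) = −1, p'(3) = 27, so t(1) = 3 − (−1)/27 = 82/27.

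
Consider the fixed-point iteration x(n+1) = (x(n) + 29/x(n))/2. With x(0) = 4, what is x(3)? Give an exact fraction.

30095761/5588640

x(1) = (4 + 29/4)/2 = 45/8.
x(2) = (45/8 + 29/(45/8))/2 = 3881/720.
x(3) = (3881/720 + 29/(3881/720))/2 = 30095761/5588640.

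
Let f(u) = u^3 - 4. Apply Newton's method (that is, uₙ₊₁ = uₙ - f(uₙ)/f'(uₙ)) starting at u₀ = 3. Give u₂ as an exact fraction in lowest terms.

f'(u) = 3u^2.
f(3) = 23, f'(3) = 27, so u₁ = 3 - 23/27 = 58/27.
f(58/27) = 116380/19683, f'(58/27) = 3364/243, so u₂ = (58/27) - (116380/19683)/(3364/243) = 117239/68121.

117239/68121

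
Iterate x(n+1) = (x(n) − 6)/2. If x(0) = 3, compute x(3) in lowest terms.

x(1) = (3 − 6)/2 = −3/2.
x(2) = ((−3/2) − 6)/2 = −15/4.
x(3) = ((−15/4) − 6)/2 = −39/8.

−39/8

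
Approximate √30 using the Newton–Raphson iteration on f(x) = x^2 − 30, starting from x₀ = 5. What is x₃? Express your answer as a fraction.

f'(x) = 2x.
f(5) = −5, f'(5) = 10, so x₁ = 5 − (−5)/10 = 11/2.
f(11/2) = 1/4, f'(11/2) = 11, so x₂ = (11/2) − (1/4)/11 = 241/44.
f(241/44) = 1/1936, f'(241/44) = 241/22, so x₃ = (241/44) − (1/1936)/(241/22) = 116161/21208.

116161/21208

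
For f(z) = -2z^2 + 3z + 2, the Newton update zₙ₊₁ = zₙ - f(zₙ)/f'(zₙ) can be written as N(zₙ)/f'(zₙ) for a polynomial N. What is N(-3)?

f'(z) = -4z + 3.
N(z) = z·f'(z) - f(z) = z·(-4z + 3) - (-2z^2 + 3z + 2) = -2z^2 - 2.
N(-3) = -20.

-20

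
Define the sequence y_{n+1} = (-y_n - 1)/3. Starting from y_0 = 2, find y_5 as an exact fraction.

y_1 = (-2 - 1)/3 = -1.
y_2 = (-(-1) - 1)/3 = 0.
y_3 = (-0 - 1)/3 = -1/3.
y_4 = (-(-1/3) - 1)/3 = -2/9.
y_5 = (-(-2/9) - 1)/3 = -7/27.

-7/27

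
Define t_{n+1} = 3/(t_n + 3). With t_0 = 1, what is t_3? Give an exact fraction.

15/19

t_1 = 3/(1 + 3) = 3/4.
t_2 = 3/(3/4 + 3) = 4/5.
t_3 = 3/(4/5 + 3) = 15/19.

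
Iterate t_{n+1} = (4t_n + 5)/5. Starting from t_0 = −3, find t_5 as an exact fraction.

7433/3125

t_1 = (4·(−3) + 5)/5 = −7/5.
t_2 = (4·(−7/5) + 5)/5 = −3/25.
t_3 = (4·(−3/25) + 5)/5 = 113/125.
t_4 = (4·(113/125) + 5)/5 = 1077/625.
t_5 = (4·(1077/625) + 5)/5 = 7433/3125.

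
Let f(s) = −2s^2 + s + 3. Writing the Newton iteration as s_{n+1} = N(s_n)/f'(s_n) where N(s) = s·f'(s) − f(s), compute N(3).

−21

f'(s) = −4s + 1.
N(s) = s·f'(s) − f(s) = s·(−4s + 1) − (−2s^2 + s + 3) = −2s^2 − 3.
N(3) = −21.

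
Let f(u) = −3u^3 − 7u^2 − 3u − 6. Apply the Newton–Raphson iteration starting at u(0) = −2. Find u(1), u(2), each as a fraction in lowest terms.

f'(u) = −9u^2 − 14u − 3.
f(−2) = −4, f'(−2) = −11, so u(1) = (−2) − (−4)/(−11) = −26/11.
f(−26/11) = 2128/1331, f'(−26/11) = −2443/121, so u(2) = (−26/11) − (2128/1331)/(−2443/121) = −8770/3839.

u(1) = −26/11, u(2) = −8770/3839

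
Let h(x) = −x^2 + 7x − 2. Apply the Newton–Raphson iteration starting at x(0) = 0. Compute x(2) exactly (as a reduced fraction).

94/315

h'(x) = −2x + 7.
h(0) = −2, h'(0) = 7, so x(1) = 0 − (−2)/7 = 2/7.
h(2/7) = −4/49, h'(2/7) = 45/7, so x(2) = (2/7) − (−4/49)/(45/7) = 94/315.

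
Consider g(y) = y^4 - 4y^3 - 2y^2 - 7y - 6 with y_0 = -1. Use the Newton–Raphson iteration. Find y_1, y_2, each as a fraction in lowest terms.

g'(y) = 4y^3 - 12y^2 - 4y - 7.
g(-1) = 4, g'(-1) = -19, so y_1 = (-1) - 4/(-19) = -15/19.
g(-15/19) = 82944/130321, g'(-15/19) = -91153/6859, so y_2 = (-15/19) - (82944/130321)/(-91153/6859) = -1284351/1731907.

y_1 = -15/19, y_2 = -1284351/1731907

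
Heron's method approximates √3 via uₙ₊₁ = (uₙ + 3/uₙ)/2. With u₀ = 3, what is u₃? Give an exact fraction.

u₁ = (3 + 3/3)/2 = 2.
u₂ = (2 + 3/2)/2 = 7/4.
u₃ = (7/4 + 3/(7/4))/2 = 97/56.

97/56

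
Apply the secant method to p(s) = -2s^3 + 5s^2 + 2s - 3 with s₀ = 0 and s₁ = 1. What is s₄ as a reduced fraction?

288051/428101

p(0) = -3, p(1) = 2. s₂ = 1 - 2·(1 - 0)/(2 - (-3)) = 3/5.
p(1) = 2, p(3/5) = -54/125. s₃ = (3/5) - (-54/125)·((3/5) - 1)/((-54/125) - 2) = 51/76.
p(3/5) = -54/125, p(51/76) = -2349/219488. s₄ = (51/76) - (-2349/219488)·((51/76) - (3/5))/((-2349/219488) - (-54/125)) = 288051/428101.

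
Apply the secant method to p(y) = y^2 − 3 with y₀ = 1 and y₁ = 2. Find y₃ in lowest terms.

p(1) = −2, p(2) = 1. y₂ = 2 − 1·(2 − 1)/(1 − (−2)) = 5/3.
p(2) = 1, p(5/3) = −2/9. y₃ = (5/3) − (−2/9)·((5/3) − 2)/((−2/9) − 1) = 19/11.

19/11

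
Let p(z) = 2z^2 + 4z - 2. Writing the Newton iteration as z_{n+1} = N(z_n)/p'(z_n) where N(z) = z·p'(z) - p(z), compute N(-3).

p'(z) = 4z + 4.
N(z) = z·p'(z) - p(z) = z·(4z + 4) - (2z^2 + 4z - 2) = 2z^2 + 2.
N(-3) = 20.

20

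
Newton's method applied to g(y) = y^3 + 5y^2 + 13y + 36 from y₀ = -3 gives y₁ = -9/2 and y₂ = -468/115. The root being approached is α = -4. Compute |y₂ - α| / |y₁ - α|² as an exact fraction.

y₁ - α = -9/2 - (-4) = -9/2 + 4 = -1/2, so |y₁ - α| = 1/2.
y₂ - α = -468/115 - (-4) = -468/115 + 4 = -8/115, so |y₂ - α| = 8/115.
|y₁ - α|² = 1/4.
Ratio = (8/115) / (1/4) = 32/115.

32/115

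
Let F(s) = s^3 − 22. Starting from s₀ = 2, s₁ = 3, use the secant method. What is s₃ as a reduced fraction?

24946/8917

F(2) = −14, F(3) = 5. s₂ = 3 − 5·(3 − 2)/(5 − (−14)) = 52/19.
F(3) = 5, F(52/19) = −10290/6859. s₃ = (52/19) − (−10290/6859)·((52/19) − 3)/((−10290/6859) − 5) = 24946/8917.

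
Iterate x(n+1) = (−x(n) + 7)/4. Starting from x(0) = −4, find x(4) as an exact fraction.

353/256

x(1) = (−(−4) + 7)/4 = 11/4.
x(2) = (−(11/4) + 7)/4 = 17/16.
x(3) = (−(17/16) + 7)/4 = 95/64.
x(4) = (−(95/64) + 7)/4 = 353/256.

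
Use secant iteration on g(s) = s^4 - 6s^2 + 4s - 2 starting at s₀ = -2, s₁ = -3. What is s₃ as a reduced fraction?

-4073102/1486795

g(-2) = -18, g(-3) = 13. s₂ = (-3) - 13·((-3) - (-2))/(13 - (-18)) = -80/31.
g(-3) = 13, g(-80/31) = -7322562/923521. s₃ = (-80/31) - (-7322562/923521)·((-80/31) - (-3))/((-7322562/923521) - 13) = -4073102/1486795.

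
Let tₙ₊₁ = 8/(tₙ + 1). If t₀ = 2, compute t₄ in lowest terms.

t₁ = 8/(2 + 1) = 8/3.
t₂ = 8/(8/3 + 1) = 24/11.
t₃ = 8/(24/11 + 1) = 88/35.
t₄ = 8/(88/35 + 1) = 280/123.

280/123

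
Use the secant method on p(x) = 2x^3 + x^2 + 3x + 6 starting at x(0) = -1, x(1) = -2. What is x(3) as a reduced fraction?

-886/737

p(-1) = 2, p(-2) = -12. x(2) = (-2) - (-12)·((-2) - (-1))/((-12) - 2) = -8/7.
p(-2) = -12, p(-8/7) = 306/343. x(3) = (-8/7) - (306/343)·((-8/7) - (-2))/((306/343) - (-12)) = -886/737.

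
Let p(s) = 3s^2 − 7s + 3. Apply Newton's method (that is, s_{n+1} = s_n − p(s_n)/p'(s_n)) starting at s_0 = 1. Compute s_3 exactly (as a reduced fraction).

p'(s) = 6s − 7.
p(1) = −1, p'(1) = −1, so s_1 = 1 − (−1)/(−1) = 0.
p(0) = 3, p'(0) = −7, so s_2 = 0 − 3/(−7) = 3/7.
p(3/7) = 27/49, p'(3/7) = −31/7, so s_3 = (3/7) − (27/49)/(−31/7) = 120/217.

120/217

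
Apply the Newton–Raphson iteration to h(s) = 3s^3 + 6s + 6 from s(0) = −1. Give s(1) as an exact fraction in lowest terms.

h'(s) = 9s^2 + 6.
h(−1) = −3, h'(−1) = 15, so s(1) = (−1) − (−3)/15 = −4/5.

−4/5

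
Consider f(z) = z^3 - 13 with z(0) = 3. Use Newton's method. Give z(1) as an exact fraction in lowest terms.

f'(z) = 3z^2.
f(3) = 14, f'(3) = 27, so z(1) = 3 - 14/27 = 67/27.

67/27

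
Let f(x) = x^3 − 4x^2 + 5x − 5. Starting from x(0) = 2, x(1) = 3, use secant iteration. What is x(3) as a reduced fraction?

f(2) = −3, f(3) = 1. x(2) = 3 − 1·(3 − 2)/(1 − (−3)) = 11/4.
f(3) = 1, f(11/4) = −45/64. x(3) = (11/4) − (−45/64)·((11/4) − 3)/((−45/64) − 1) = 311/109.

311/109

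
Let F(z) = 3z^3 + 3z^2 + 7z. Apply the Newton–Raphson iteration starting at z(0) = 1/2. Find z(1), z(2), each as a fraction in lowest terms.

z(1) = 6/49, z(2) = 6588/925855

F'(z) = 9z^2 + 6z + 7.
F(1/2) = 37/8, F'(1/2) = 49/4, so z(1) = (1/2) - (37/8)/(49/4) = 6/49.
F(6/49) = 106782/117649, F'(6/49) = 18895/2401, so z(2) = (6/49) - (106782/117649)/(18895/2401) = 6588/925855.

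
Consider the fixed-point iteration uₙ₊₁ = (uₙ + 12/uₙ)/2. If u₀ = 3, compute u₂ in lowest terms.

u₁ = (3 + 12/3)/2 = 7/2.
u₂ = (7/2 + 12/(7/2))/2 = 97/28.

97/28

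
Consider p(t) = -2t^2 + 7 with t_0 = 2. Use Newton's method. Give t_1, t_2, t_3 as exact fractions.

t_1 = 15/8, t_2 = 449/240, t_3 = 403201/215520

p'(t) = -4t.
p(2) = -1, p'(2) = -8, so t_1 = 2 - (-1)/(-8) = 15/8.
p(15/8) = -1/32, p'(15/8) = -15/2, so t_2 = (15/8) - (-1/32)/(-15/2) = 449/240.
p(449/240) = -1/28800, p'(449/240) = -449/60, so t_3 = (449/240) - (-1/28800)/(-449/60) = 403201/215520.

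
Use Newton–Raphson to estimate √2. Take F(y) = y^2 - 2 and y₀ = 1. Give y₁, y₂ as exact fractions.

y₁ = 3/2, y₂ = 17/12

F'(y) = 2y.
F(1) = -1, F'(1) = 2, so y₁ = 1 - (-1)/2 = 3/2.
F(3/2) = 1/4, F'(3/2) = 3, so y₂ = (3/2) - (1/4)/3 = 17/12.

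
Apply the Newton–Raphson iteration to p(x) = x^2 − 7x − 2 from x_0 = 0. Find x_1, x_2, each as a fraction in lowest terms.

x_1 = −2/7, x_2 = −102/371

p'(x) = 2x − 7.
p(0) = −2, p'(0) = −7, so x_1 = 0 − (−2)/(−7) = −2/7.
p(−2/7) = 4/49, p'(−2/7) = −53/7, so x_2 = (−2/7) − (4/49)/(−53/7) = −102/371.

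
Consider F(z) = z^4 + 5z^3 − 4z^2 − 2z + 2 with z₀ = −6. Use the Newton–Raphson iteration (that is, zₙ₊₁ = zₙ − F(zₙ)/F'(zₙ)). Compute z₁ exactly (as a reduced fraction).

F'(z) = 4z^3 + 15z^2 − 8z − 2.
F(−6) = 86, F'(−6) = −278, so z₁ = (−6) − 86/(−278) = −791/139.

−791/139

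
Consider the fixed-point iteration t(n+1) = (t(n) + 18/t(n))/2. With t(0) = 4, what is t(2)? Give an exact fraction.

t(1) = (4 + 18/4)/2 = 17/4.
t(2) = (17/4 + 18/(17/4))/2 = 577/136.

577/136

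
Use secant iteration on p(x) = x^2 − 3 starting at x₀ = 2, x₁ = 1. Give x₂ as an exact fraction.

p(2) = 1, p(1) = −2. x₂ = 1 − (−2)·(1 − 2)/((−2) − 1) = 5/3.

5/3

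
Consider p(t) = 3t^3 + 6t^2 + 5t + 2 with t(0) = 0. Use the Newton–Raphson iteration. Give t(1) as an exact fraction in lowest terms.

−2/5

p'(t) = 9t^2 + 12t + 5.
p(0) = 2, p'(0) = 5, so t(1) = 0 − 2/5 = −2/5.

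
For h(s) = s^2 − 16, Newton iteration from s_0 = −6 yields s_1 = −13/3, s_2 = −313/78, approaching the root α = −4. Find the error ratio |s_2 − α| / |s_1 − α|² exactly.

s_1 − α = −13/3 − (−4) = −13/3 + 4 = −1/3, so |s_1 − α| = 1/3.
s_2 − α = −313/78 − (−4) = −313/78 + 4 = −1/78, so |s_2 − α| = 1/78.
|s_1 − α|² = 1/9.
Ratio = (1/78) / (1/9) = 3/26.

3/26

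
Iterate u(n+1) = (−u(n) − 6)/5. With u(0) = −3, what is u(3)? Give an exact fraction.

u(1) = (−(−3) − 6)/5 = −3/5.
u(2) = (−(−3/5) − 6)/5 = −27/25.
u(3) = (−(−27/25) − 6)/5 = −123/125.

−123/125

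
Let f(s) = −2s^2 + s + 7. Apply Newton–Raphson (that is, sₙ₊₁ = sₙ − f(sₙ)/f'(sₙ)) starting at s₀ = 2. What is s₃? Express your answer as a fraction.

f'(s) = −4s + 1.
f(2) = 1, f'(2) = −7, so s₁ = 2 − 1/(−7) = 15/7.
f(15/7) = −2/49, f'(15/7) = −53/7, so s₂ = (15/7) − (−2/49)/(−53/7) = 793/371.
f(793/371) = −8/137641, f'(793/371) = −2801/371, so s₃ = (793/371) − (−8/137641)/(−2801/371) = 2221185/1039171.

2221185/1039171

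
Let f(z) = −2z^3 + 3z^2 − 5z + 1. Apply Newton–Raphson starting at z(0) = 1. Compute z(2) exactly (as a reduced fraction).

97/445

f'(z) = −6z^2 + 6z − 5.
f(1) = −3, f'(1) = −5, so z(1) = 1 − (−3)/(−5) = 2/5.
f(2/5) = −81/125, f'(2/5) = −89/25, so z(2) = (2/5) − (−81/125)/(−89/25) = 97/445.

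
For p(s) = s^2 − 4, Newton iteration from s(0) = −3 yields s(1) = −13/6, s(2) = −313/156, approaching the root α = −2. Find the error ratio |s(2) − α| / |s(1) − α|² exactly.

s(1) − α = −13/6 − (−2) = −13/6 + 2 = −1/6, so |s(1) − α| = 1/6.
s(2) − α = −313/156 − (−2) = −313/156 + 2 = −1/156, so |s(2) − α| = 1/156.
|s(1) − α|² = 1/36.
Ratio = (1/156) / (1/36) = 3/13.

3/13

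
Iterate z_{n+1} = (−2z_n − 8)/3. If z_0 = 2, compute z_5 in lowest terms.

z_1 = (−2·2 − 8)/3 = −4.
z_2 = (−2·(−4) − 8)/3 = 0.
z_3 = (−2·0 − 8)/3 = −8/3.
z_4 = (−2·(−8/3) − 8)/3 = −8/9.
z_5 = (−2·(−8/9) − 8)/3 = −56/27.

−56/27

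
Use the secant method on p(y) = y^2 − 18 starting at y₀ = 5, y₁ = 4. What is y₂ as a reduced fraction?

38/9

p(5) = 7, p(4) = −2. y₂ = 4 − (−2)·(4 − 5)/((−2) − 7) = 38/9.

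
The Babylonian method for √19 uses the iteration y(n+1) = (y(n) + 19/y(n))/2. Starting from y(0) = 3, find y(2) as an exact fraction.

367/84

y(1) = (3 + 19/3)/2 = 14/3.
y(2) = (14/3 + 19/(14/3))/2 = 367/84.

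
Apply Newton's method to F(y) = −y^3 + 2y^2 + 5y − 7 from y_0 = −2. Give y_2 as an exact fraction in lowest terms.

−112037/54270

F'(y) = −3y^2 + 4y + 5.
F(−2) = −1, F'(−2) = −15, so y_1 = (−2) − (−1)/(−15) = −31/15.
F(−31/15) = 121/3375, F'(−31/15) = −402/25, so y_2 = (−31/15) − (121/3375)/(−402/25) = −112037/54270.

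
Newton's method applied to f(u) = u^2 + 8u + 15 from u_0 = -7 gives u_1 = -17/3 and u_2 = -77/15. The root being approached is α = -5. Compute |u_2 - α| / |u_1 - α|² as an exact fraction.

3/10

u_1 - α = -17/3 - (-5) = -17/3 + 5 = -2/3, so |u_1 - α| = 2/3.
u_2 - α = -77/15 - (-5) = -77/15 + 5 = -2/15, so |u_2 - α| = 2/15.
|u_1 - α|² = 4/9.
Ratio = (2/15) / (4/9) = 3/10.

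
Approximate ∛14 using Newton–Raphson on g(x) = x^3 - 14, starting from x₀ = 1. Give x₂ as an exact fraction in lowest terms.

4285/1152

g'(x) = 3x^2.
g(1) = -13, g'(1) = 3, so x₁ = 1 - (-13)/3 = 16/3.
g(16/3) = 3718/27, g'(16/3) = 256/3, so x₂ = (16/3) - (3718/27)/(256/3) = 4285/1152.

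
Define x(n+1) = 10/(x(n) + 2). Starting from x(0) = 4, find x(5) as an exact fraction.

535/237

x(1) = 10/(4 + 2) = 5/3.
x(2) = 10/(5/3 + 2) = 30/11.
x(3) = 10/(30/11 + 2) = 55/26.
x(4) = 10/(55/26 + 2) = 260/107.
x(5) = 10/(260/107 + 2) = 535/237.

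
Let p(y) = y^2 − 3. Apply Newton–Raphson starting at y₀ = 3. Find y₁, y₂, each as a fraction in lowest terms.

y₁ = 2, y₂ = 7/4

p'(y) = 2y.
p(3) = 6, p'(3) = 6, so y₁ = 3 − 6/6 = 2.
p(2) = 1, p'(2) = 4, so y₂ = 2 − 1/4 = 7/4.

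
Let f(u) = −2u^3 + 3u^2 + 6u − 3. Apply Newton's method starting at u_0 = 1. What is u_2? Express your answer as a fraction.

43/99

f'(u) = −6u^2 + 6u + 6.
f(1) = 4, f'(1) = 6, so u_1 = 1 − 4/6 = 1/3.
f(1/3) = −20/27, f'(1/3) = 22/3, so u_2 = (1/3) − (−20/27)/(22/3) = 43/99.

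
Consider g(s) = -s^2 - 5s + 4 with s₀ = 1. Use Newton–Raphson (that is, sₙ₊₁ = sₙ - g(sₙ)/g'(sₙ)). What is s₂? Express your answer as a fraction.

221/315

g'(s) = -2s - 5.
g(1) = -2, g'(1) = -7, so s₁ = 1 - (-2)/(-7) = 5/7.
g(5/7) = -4/49, g'(5/7) = -45/7, so s₂ = (5/7) - (-4/49)/(-45/7) = 221/315.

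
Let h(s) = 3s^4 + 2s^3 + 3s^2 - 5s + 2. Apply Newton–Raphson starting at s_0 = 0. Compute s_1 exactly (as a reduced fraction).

2/5

h'(s) = 12s^3 + 6s^2 + 6s - 5.
h(0) = 2, h'(0) = -5, so s_1 = 0 - 2/(-5) = 2/5.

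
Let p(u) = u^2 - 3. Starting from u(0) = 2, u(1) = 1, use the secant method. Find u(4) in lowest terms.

p(2) = 1, p(1) = -2. u(2) = 1 - (-2)·(1 - 2)/((-2) - 1) = 5/3.
p(1) = -2, p(5/3) = -2/9. u(3) = (5/3) - (-2/9)·((5/3) - 1)/((-2/9) - (-2)) = 7/4.
p(5/3) = -2/9, p(7/4) = 1/16. u(4) = (7/4) - (1/16)·((7/4) - (5/3))/((1/16) - (-2/9)) = 71/41.

71/41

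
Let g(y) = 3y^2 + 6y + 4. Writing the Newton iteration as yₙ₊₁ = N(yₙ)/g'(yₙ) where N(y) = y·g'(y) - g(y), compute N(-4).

g'(y) = 6y + 6.
N(y) = y·g'(y) - g(y) = y·(6y + 6) - (3y^2 + 6y + 4) = 3y^2 - 4.
N(-4) = 44.

44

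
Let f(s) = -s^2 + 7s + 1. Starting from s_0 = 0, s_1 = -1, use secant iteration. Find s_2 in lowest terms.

f(0) = 1, f(-1) = -7. s_2 = (-1) - (-7)·((-1) - 0)/((-7) - 1) = -1/8.

-1/8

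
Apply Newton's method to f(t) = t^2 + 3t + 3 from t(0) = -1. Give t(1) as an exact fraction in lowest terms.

-2

f'(t) = 2t + 3.
f(-1) = 1, f'(-1) = 1, so t(1) = (-1) - 1/1 = -2.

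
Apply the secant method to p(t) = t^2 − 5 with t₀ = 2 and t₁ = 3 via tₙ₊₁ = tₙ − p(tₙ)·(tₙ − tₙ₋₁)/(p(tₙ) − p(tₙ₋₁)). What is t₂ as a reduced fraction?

p(2) = −1, p(3) = 4. t₂ = 3 − 4·(3 − 2)/(4 − (−1)) = 11/5.

11/5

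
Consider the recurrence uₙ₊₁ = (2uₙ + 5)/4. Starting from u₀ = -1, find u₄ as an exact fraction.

u₁ = (2·(-1) + 5)/4 = 3/4.
u₂ = (2·(3/4) + 5)/4 = 13/8.
u₃ = (2·(13/8) + 5)/4 = 33/16.
u₄ = (2·(33/16) + 5)/4 = 73/32.

73/32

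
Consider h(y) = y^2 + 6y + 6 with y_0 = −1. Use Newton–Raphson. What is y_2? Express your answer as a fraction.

h'(y) = 2y + 6.
h(−1) = 1, h'(−1) = 4, so y_1 = (−1) − 1/4 = −5/4.
h(−5/4) = 1/16, h'(−5/4) = 7/2, so y_2 = (−5/4) − (1/16)/(7/2) = −71/56.

−71/56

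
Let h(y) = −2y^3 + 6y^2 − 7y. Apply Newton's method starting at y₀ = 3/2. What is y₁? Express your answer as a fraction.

0

h'(y) = −6y^2 + 12y − 7.
h(3/2) = −15/4, h'(3/2) = −5/2, so y₁ = (3/2) − (−15/4)/(−5/2) = 0.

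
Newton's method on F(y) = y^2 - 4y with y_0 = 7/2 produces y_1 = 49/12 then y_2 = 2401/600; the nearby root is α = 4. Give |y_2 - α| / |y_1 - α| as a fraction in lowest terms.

1/50

y_1 - α = 49/12 - 4 = 1/12, so |y_1 - α| = 1/12.
y_2 - α = 2401/600 - 4 = 1/600, so |y_2 - α| = 1/600.
Ratio = (1/600) / (1/12) = 1/50.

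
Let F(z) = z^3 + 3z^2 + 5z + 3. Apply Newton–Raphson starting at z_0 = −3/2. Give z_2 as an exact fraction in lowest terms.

F'(z) = 3z^2 + 6z + 5.
F(−3/2) = −9/8, F'(−3/2) = 11/4, so z_1 = (−3/2) − (−9/8)/(11/4) = −12/11.
F(−12/11) = −243/1331, F'(−12/11) = 245/121, so z_2 = (−12/11) − (−243/1331)/(245/121) = −2697/2695.

−2697/2695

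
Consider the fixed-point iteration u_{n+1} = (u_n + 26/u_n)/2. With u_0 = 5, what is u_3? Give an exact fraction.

54100801/10610040

u_1 = (5 + 26/5)/2 = 51/10.
u_2 = (51/10 + 26/(51/10))/2 = 5201/1020.
u_3 = (5201/1020 + 26/(5201/1020))/2 = 54100801/10610040.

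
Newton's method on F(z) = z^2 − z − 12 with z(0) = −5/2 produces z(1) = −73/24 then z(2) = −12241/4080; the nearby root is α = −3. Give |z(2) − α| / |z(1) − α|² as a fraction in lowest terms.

12/85

z(1) − α = −73/24 − (−3) = −73/24 + 3 = −1/24, so |z(1) − α| = 1/24.
z(2) − α = −12241/4080 − (−3) = −12241/4080 + 3 = −1/4080, so |z(2) − α| = 1/4080.
|z(1) − α|² = 1/576.
Ratio = (1/4080) / (1/576) = 12/85.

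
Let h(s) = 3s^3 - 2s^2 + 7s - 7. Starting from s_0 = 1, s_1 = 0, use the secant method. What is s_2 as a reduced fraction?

h(1) = 1, h(0) = -7. s_2 = 0 - (-7)·(0 - 1)/((-7) - 1) = 7/8.

7/8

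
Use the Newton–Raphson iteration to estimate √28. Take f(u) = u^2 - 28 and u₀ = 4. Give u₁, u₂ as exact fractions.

f'(u) = 2u.
f(4) = -12, f'(4) = 8, so u₁ = 4 - (-12)/8 = 11/2.
f(11/2) = 9/4, f'(11/2) = 11, so u₂ = (11/2) - (9/4)/11 = 233/44.

u₁ = 11/2, u₂ = 233/44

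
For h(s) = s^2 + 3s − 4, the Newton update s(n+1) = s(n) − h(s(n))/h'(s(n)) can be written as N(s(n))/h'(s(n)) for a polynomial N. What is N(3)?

h'(s) = 2s + 3.
N(s) = s·h'(s) − h(s) = s·(2s + 3) − (s^2 + 3s − 4) = s^2 + 4.
N(3) = 13.

13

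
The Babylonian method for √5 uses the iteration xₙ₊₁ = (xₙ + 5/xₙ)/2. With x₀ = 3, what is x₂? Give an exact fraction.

47/21

x₁ = (3 + 5/3)/2 = 7/3.
x₂ = (7/3 + 5/(7/3))/2 = 47/21.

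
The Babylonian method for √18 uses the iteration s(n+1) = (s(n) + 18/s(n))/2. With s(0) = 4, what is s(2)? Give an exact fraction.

577/136

s(1) = (4 + 18/4)/2 = 17/4.
s(2) = (17/4 + 18/(17/4))/2 = 577/136.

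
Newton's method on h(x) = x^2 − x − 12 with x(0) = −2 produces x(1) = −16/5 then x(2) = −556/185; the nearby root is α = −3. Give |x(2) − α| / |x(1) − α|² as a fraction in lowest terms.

5/37

x(1) − α = −16/5 − (−3) = −16/5 + 3 = −1/5, so |x(1) − α| = 1/5.
x(2) − α = −556/185 − (−3) = −556/185 + 3 = −1/185, so |x(2) − α| = 1/185.
|x(1) − α|² = 1/25.
Ratio = (1/185) / (1/25) = 5/37.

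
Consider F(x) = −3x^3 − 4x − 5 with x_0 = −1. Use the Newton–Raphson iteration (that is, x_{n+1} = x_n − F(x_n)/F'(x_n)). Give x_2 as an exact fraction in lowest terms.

F'(x) = −9x^2 − 4.
F(−1) = 2, F'(−1) = −13, so x_1 = (−1) − 2/(−13) = −11/13.
F(−11/13) = 444/2197, F'(−11/13) = −1765/169, so x_2 = (−11/13) − (444/2197)/(−1765/169) = −18971/22945.

−18971/22945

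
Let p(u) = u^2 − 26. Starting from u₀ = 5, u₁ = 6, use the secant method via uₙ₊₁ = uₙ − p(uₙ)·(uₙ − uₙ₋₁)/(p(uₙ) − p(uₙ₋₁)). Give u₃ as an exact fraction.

p(5) = −1, p(6) = 10. u₂ = 6 − 10·(6 − 5)/(10 − (−1)) = 56/11.
p(6) = 10, p(56/11) = −10/121. u₃ = (56/11) − (−10/121)·((56/11) − 6)/((−10/121) − 10) = 311/61.

311/61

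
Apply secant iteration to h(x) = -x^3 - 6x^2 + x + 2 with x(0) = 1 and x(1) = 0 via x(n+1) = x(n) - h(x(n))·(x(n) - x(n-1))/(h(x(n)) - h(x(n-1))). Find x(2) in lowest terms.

1/3

h(1) = -4, h(0) = 2. x(2) = 0 - 2·(0 - 1)/(2 - (-4)) = 1/3.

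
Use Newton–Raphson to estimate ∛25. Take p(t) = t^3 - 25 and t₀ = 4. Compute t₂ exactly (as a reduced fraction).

p'(t) = 3t^2.
p(4) = 39, p'(4) = 48, so t₁ = 4 - 39/48 = 51/16.
p(51/16) = 30251/4096, p'(51/16) = 7803/256, so t₂ = (51/16) - (30251/4096)/(7803/256) = 183851/62424.

183851/62424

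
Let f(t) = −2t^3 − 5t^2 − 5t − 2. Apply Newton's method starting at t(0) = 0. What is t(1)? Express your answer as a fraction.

f'(t) = −6t^2 − 10t − 5.
f(0) = −2, f'(0) = −5, so t(1) = 0 − (−2)/(−5) = −2/5.

−2/5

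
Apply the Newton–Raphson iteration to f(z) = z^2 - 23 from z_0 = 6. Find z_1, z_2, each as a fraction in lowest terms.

z_1 = 59/12, z_2 = 6793/1416

f'(z) = 2z.
f(6) = 13, f'(6) = 12, so z_1 = 6 - 13/12 = 59/12.
f(59/12) = 169/144, f'(59/12) = 59/6, so z_2 = (59/12) - (169/144)/(59/6) = 6793/1416.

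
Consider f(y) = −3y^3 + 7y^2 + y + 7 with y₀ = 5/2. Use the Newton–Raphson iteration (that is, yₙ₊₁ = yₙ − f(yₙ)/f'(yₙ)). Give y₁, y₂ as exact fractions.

f'(y) = −9y^2 + 14y + 1.
f(5/2) = 51/8, f'(5/2) = −81/4, so y₁ = (5/2) − (51/8)/(−81/4) = 76/27.
f(76/27) = −10693/6561, f'(76/27) = −2503/81, so y₂ = (76/27) − (−10693/6561)/(−2503/81) = 559991/202743.

y₁ = 76/27, y₂ = 559991/202743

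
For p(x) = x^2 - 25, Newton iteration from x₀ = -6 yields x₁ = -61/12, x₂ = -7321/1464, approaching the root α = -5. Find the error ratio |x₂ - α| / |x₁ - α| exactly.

x₁ - α = -61/12 - (-5) = -61/12 + 5 = -1/12, so |x₁ - α| = 1/12.
x₂ - α = -7321/1464 - (-5) = -7321/1464 + 5 = -1/1464, so |x₂ - α| = 1/1464.
Ratio = (1/1464) / (1/12) = 1/122.

1/122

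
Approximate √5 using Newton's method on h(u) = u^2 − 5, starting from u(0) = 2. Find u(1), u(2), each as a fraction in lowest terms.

u(1) = 9/4, u(2) = 161/72

h'(u) = 2u.
h(2) = −1, h'(2) = 4, so u(1) = 2 − (−1)/4 = 9/4.
h(9/4) = 1/16, h'(9/4) = 9/2, so u(2) = (9/4) − (1/16)/(9/2) = 161/72.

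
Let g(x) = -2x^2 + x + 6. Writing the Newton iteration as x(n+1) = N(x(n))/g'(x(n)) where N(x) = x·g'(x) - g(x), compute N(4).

g'(x) = -4x + 1.
N(x) = x·g'(x) - g(x) = x·(-4x + 1) - (-2x^2 + x + 6) = -2x^2 - 6.
N(4) = -38.

-38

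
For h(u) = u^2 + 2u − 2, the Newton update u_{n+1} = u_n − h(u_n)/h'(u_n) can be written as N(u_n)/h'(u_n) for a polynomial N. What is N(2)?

h'(u) = 2u + 2.
N(u) = u·h'(u) − h(u) = u·(2u + 2) − (u^2 + 2u − 2) = u^2 + 2.
N(2) = 6.

6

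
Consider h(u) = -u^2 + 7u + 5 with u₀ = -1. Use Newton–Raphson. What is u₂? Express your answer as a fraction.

-49/75

h'(u) = -2u + 7.
h(-1) = -3, h'(-1) = 9, so u₁ = (-1) - (-3)/9 = -2/3.
h(-2/3) = -1/9, h'(-2/3) = 25/3, so u₂ = (-2/3) - (-1/9)/(25/3) = -49/75.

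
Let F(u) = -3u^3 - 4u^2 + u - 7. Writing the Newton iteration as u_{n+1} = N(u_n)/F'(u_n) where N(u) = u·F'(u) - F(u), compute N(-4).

F'(u) = -9u^2 - 8u + 1.
N(u) = u·F'(u) - F(u) = u·(-9u^2 - 8u + 1) - (-3u^3 - 4u^2 + u - 7) = -6u^3 - 4u^2 + 7.
N(-4) = 327.

327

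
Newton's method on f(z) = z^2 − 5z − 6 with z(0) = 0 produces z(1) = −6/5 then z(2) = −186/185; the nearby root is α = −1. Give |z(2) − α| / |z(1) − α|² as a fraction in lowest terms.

5/37

z(1) − α = −6/5 − (−1) = −6/5 + 1 = −1/5, so |z(1) − α| = 1/5.
z(2) − α = −186/185 − (−1) = −186/185 + 1 = −1/185, so |z(2) − α| = 1/185.
|z(1) − α|² = 1/25.
Ratio = (1/185) / (1/25) = 5/37.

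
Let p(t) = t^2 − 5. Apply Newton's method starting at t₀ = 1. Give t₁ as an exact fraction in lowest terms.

3

p'(t) = 2t.
p(1) = −4, p'(1) = 2, so t₁ = 1 − (−4)/2 = 3.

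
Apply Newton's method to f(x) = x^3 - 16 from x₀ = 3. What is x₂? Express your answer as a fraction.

250232/99225

f'(x) = 3x^2.
f(3) = 11, f'(3) = 27, so x₁ = 3 - 11/27 = 70/27.
f(70/27) = 28072/19683, f'(70/27) = 4900/243, so x₂ = (70/27) - (28072/19683)/(4900/243) = 250232/99225.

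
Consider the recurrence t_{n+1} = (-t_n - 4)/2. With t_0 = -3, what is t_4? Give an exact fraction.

-23/16

t_1 = (-(-3) - 4)/2 = -1/2.
t_2 = (-(-1/2) - 4)/2 = -7/4.
t_3 = (-(-7/4) - 4)/2 = -9/8.
t_4 = (-(-9/8) - 4)/2 = -23/16.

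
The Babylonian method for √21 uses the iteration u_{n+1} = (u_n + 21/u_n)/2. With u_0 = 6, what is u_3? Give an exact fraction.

u_1 = (6 + 21/6)/2 = 19/4.
u_2 = (19/4 + 21/(19/4))/2 = 697/152.
u_3 = (697/152 + 21/(697/152))/2 = 970993/211888.

970993/211888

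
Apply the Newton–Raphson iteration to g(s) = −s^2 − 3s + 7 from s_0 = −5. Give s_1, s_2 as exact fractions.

g'(s) = −2s − 3.
g(−5) = −3, g'(−5) = 7, so s_1 = (−5) − (−3)/7 = −32/7.
g(−32/7) = −9/49, g'(−32/7) = 43/7, so s_2 = (−32/7) − (−9/49)/(43/7) = −1367/301.

s_1 = −32/7, s_2 = −1367/301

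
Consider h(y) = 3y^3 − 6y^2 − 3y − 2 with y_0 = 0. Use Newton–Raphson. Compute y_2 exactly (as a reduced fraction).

−22/81

h'(y) = 9y^2 − 12y − 3.
h(0) = −2, h'(0) = −3, so y_1 = 0 − (−2)/(−3) = −2/3.
h(−2/3) = −32/9, h'(−2/3) = 9, so y_2 = (−2/3) − (−32/9)/9 = −22/81.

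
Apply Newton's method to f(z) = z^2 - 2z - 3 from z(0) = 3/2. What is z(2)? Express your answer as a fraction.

f'(z) = 2z - 2.
f(3/2) = -15/4, f'(3/2) = 1, so z(1) = (3/2) - (-15/4)/1 = 21/4.
f(21/4) = 225/16, f'(21/4) = 17/2, so z(2) = (21/4) - (225/16)/(17/2) = 489/136.

489/136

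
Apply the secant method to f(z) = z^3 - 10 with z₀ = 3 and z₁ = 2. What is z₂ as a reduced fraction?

f(3) = 17, f(2) = -2. z₂ = 2 - (-2)·(2 - 3)/((-2) - 17) = 40/19.

40/19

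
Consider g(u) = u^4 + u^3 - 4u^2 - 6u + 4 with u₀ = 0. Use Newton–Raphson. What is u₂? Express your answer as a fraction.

g'(u) = 4u^3 + 3u^2 - 8u - 6.
g(0) = 4, g'(0) = -6, so u₁ = 0 - 4/(-6) = 2/3.
g(2/3) = -104/81, g'(2/3) = -238/27, so u₂ = (2/3) - (-104/81)/(-238/27) = 62/119.

62/119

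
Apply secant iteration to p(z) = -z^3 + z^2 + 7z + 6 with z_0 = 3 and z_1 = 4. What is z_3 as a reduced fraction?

49038/14111

p(3) = 9, p(4) = -14. z_2 = 4 - (-14)·(4 - 3)/((-14) - 9) = 78/23.
p(4) = -14, p(78/23) = 27216/12167. z_3 = (78/23) - (27216/12167)·((78/23) - 4)/((27216/12167) - (-14)) = 49038/14111.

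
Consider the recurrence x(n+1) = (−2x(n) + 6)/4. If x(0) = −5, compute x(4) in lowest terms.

x(1) = (−2·(−5) + 6)/4 = 4.
x(2) = (−2·4 + 6)/4 = −1/2.
x(3) = (−2·(−1/2) + 6)/4 = 7/4.
x(4) = (−2·(7/4) + 6)/4 = 5/8.

5/8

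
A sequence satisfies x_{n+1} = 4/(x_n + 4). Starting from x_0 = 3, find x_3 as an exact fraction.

x_1 = 4/(3 + 4) = 4/7.
x_2 = 4/(4/7 + 4) = 7/8.
x_3 = 4/(7/8 + 4) = 32/39.

32/39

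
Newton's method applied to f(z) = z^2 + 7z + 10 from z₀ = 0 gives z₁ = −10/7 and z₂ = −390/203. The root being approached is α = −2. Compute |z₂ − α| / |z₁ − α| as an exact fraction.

4/29

z₁ − α = −10/7 − (−2) = −10/7 + 2 = 4/7, so |z₁ − α| = 4/7.
z₂ − α = −390/203 − (−2) = −390/203 + 2 = 16/203, so |z₂ − α| = 16/203.
Ratio = (16/203) / (4/7) = 4/29.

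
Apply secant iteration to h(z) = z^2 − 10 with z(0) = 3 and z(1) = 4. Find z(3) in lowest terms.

79/25

h(3) = −1, h(4) = 6. z(2) = 4 − 6·(4 − 3)/(6 − (−1)) = 22/7.
h(4) = 6, h(22/7) = −6/49. z(3) = (22/7) − (−6/49)·((22/7) − 4)/((−6/49) − 6) = 79/25.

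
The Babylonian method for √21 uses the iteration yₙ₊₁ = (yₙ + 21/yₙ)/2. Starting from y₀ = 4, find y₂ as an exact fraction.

2713/592

y₁ = (4 + 21/4)/2 = 37/8.
y₂ = (37/8 + 21/(37/8))/2 = 2713/592.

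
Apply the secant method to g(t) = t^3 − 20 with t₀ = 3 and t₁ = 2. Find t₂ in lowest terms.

50/19

g(3) = 7, g(2) = −12. t₂ = 2 − (−12)·(2 − 3)/((−12) − 7) = 50/19.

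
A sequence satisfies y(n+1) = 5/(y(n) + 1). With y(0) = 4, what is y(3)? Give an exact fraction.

y(1) = 5/(4 + 1) = 1.
y(2) = 5/(1 + 1) = 5/2.
y(3) = 5/(5/2 + 1) = 10/7.

10/7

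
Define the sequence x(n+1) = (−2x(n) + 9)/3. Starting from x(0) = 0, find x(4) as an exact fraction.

13/9

x(1) = (−2·0 + 9)/3 = 3.
x(2) = (−2·3 + 9)/3 = 1.
x(3) = (−2·1 + 9)/3 = 7/3.
x(4) = (−2·(7/3) + 9)/3 = 13/9.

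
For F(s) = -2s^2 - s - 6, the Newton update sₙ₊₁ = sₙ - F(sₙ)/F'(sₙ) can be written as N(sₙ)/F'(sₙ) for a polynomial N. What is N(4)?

F'(s) = -4s - 1.
N(s) = s·F'(s) - F(s) = s·(-4s - 1) - (-2s^2 - s - 6) = -2s^2 + 6.
N(4) = -26.

-26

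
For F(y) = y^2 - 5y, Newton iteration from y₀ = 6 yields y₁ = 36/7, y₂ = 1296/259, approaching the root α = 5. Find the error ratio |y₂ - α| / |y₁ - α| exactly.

1/37

y₁ - α = 36/7 - 5 = 1/7, so |y₁ - α| = 1/7.
y₂ - α = 1296/259 - 5 = 1/259, so |y₂ - α| = 1/259.
Ratio = (1/259) / (1/7) = 1/37.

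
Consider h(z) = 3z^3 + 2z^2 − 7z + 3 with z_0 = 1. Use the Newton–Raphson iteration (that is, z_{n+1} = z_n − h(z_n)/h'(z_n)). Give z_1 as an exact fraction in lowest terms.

5/6

h'(z) = 9z^2 + 4z − 7.
h(1) = 1, h'(1) = 6, so z_1 = 1 − 1/6 = 5/6.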